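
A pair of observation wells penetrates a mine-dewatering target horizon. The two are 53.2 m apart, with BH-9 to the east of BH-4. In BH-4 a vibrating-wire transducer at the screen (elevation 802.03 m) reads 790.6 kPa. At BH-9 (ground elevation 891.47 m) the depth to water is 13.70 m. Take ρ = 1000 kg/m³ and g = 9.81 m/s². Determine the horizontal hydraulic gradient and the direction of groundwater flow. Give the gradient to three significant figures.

Pressure head at BH-4: ψ = P/(ρg) = 790.6×1000 / (1000 × 9.81) = 80.59 m.
Total head at BH-4: h = z + ψ = 802.03 + 80.59 = 882.62 m.
Total head at BH-9: h = 891.47 − 13.70 = 877.77 m.
Head difference: h(BH-4) − h(BH-9) = 882.62 − 877.77 = 4.85 m.
Hydraulic gradient: i = |Δh| / L = 4.85 / 53.2 = 0.0912.
Flow is from higher to lower head: from BH-4 toward BH-9, i.e. toward the east.

i ≈ 0.0912; groundwater flows toward the east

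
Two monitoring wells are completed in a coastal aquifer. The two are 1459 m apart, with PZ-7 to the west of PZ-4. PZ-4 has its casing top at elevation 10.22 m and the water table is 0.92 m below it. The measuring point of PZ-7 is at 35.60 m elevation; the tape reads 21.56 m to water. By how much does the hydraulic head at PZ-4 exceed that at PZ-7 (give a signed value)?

Total head at PZ-4: h = 10.22 − 0.92 = 9.30 m.
Total head at PZ-7: h = 35.60 − 21.56 = 14.04 m.
Head difference: h(PZ-4) − h(PZ-7) = 9.30 − 14.04 = -4.74 m.

Δh ≈ -4.74 m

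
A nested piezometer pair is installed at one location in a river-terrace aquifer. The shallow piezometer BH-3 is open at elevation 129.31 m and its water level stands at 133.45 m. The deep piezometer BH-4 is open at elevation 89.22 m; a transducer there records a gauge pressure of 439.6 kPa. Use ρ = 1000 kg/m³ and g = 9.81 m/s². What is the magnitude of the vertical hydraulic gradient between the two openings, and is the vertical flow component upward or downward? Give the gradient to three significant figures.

Total head at BH-3: h = 133.45 m (water level in the standpipe).
Pressure head at BH-4: ψ = P/(ρg) = 439.6×1000 / (1000 × 9.81) = 44.81 m.
Total head at BH-4: h = z + ψ = 89.22 + 44.81 = 134.03 m.
Δh = h(BH-3) − h(BH-4) = 133.45 − 134.03 = -0.58 m.
Vertical separation Δz = 129.31 − 89.22 = 40.09 m.
|i_v| = |Δh| / Δz = 0.58 / 40.09 = 0.0145.
Head is higher in the deep piezometer, so vertical flow is upward (discharge condition).

|i_v| ≈ 0.0145; vertical flow is upward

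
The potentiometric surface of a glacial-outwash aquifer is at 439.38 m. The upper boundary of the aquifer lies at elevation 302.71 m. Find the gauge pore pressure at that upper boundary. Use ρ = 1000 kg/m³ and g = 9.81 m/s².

P ≈ 1340 kPa

Pressure head at the aquifer top: ψ = h − z = 439.38 − 302.71 = 136.67 m.
P = ρgψ = 1000 × 9.81 × 136.67 = 1340733 Pa ≈ 1340 kPa.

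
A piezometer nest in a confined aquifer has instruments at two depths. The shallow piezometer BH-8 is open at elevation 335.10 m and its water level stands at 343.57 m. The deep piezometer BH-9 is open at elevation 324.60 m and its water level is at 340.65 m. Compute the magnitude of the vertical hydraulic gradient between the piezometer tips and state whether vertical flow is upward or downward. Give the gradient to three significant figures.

|i_v| ≈ 0.278; vertical flow is downward

Total head at BH-8: h = 343.57 m (water level in the standpipe).
Total head at BH-9: h = 340.65 m.
Δh = h(BH-8) − h(BH-9) = 343.57 − 340.65 = 2.92 m.
Vertical separation Δz = 335.10 − 324.60 = 10.50 m.
|i_v| = |Δh| / Δz = 2.92 / 10.50 = 0.278.
Head is higher in the shallow piezometer, so vertical flow is downward (recharge condition).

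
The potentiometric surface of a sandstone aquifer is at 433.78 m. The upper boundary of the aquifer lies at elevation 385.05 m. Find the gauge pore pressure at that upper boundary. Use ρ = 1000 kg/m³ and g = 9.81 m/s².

P ≈ 478 kPa

Pressure head at the aquifer top: ψ = h − z = 433.78 − 385.05 = 48.73 m.
P = ρgψ = 1000 × 9.81 × 48.73 = 478041 Pa ≈ 478 kPa.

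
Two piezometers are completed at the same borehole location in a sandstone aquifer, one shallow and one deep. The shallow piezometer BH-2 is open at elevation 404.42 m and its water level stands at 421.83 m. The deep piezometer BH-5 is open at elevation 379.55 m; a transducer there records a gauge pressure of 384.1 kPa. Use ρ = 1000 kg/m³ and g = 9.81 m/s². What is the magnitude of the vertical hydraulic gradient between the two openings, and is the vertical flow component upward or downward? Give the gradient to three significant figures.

|i_v| ≈ 0.126; vertical flow is downward

Total head at BH-2: h = 421.83 m (water level in the standpipe).
Pressure head at BH-5: ψ = P/(ρg) = 384.1×1000 / (1000 × 9.81) = 39.15 m.
Total head at BH-5: h = z + ψ = 379.55 + 39.15 = 418.70 m.
Δh = h(BH-2) − h(BH-5) = 421.83 − 418.70 = 3.13 m.
Vertical separation Δz = 404.42 − 379.55 = 24.87 m.
|i_v| = |Δh| / Δz = 3.13 / 24.87 = 0.126.
Head is higher in the shallow piezometer, so vertical flow is downward (recharge condition).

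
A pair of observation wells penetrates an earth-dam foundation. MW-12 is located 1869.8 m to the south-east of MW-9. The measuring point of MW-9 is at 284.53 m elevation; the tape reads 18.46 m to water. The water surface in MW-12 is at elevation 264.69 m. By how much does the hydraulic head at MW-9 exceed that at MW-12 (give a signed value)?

Δh ≈ 1.38 m

Total head at MW-9: h = 284.53 − 18.46 = 266.07 m.
Total head at MW-12: h = 264.69 m (water level in the piezometer is the total head).
Head difference: h(MW-9) − h(MW-12) = 266.07 − 264.69 = 1.38 m.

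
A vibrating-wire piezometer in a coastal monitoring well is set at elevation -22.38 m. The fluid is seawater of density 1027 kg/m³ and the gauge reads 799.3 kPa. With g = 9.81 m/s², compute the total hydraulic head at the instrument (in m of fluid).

ψ = P/(ρg) = 799.3×1000 / (1027 × 9.81) = 79.34 m.
h = z + ψ = -22.38 + 79.34 = 56.96 m.

h ≈ 56.96 m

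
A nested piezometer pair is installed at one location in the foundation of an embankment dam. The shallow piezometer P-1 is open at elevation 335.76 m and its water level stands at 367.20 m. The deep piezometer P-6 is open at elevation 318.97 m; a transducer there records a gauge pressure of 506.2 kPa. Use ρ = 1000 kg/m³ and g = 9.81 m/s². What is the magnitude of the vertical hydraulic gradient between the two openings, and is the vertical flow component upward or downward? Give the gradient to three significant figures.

Total head at P-1: h = 367.20 m (water level in the standpipe).
Pressure head at P-6: ψ = P/(ρg) = 506.2×1000 / (1000 × 9.81) = 51.60 m.
Total head at P-6: h = z + ψ = 318.97 + 51.60 = 370.57 m.
Δh = h(P-1) − h(P-6) = 367.20 − 370.57 = -3.37 m.
Vertical separation Δz = 335.76 − 318.97 = 16.79 m.
|i_v| = |Δh| / Δz = 3.37 / 16.79 = 0.201.
Head is higher in the deep piezometer, so vertical flow is upward (discharge condition).

|i_v| ≈ 0.201; vertical flow is upward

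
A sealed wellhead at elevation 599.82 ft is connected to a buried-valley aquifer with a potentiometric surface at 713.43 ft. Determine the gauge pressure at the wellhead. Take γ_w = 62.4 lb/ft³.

Head above the cap: Δh = 713.43 − 599.82 = 113.61 ft.
P = γΔh/144 = 62.4 × 113.61 / 144 = 49.2 psi.

P ≈ 49.2 psi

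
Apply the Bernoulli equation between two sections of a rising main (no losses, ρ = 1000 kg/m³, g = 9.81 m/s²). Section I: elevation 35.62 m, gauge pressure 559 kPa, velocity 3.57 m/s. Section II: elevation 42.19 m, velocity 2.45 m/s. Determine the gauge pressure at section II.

Pressure head at I: ψ₁ = P₁/(ρg) = 559×1000 / (1000 × 9.81) = 56.98 m.
Velocity heads: v₁²/2g = 3.57²/19.62 = 0.650 m; v₂²/2g = 2.45²/19.62 = 0.306 m.
Total head H = z₁ + ψ₁ + v₁²/2g = 35.62 + 56.98 + 0.650 = 93.25 m.
ψ₂ = H − z₂ − v₂²/2g = 93.25 − 42.19 − 0.306 = 50.75 m.
P₂ = ρgψ₂ = 1000 × 9.81 × 50.75 ≈ 498 kPa.

P₂ ≈ 498 kPa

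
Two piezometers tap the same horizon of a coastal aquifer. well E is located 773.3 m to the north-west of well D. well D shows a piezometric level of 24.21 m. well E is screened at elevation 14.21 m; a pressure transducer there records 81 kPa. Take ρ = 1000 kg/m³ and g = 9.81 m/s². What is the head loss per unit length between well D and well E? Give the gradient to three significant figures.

i ≈ 0.00225 m/m

Total head at well D: h = 24.21 m (water level in the piezometer is the total head).
Pressure head at well E: ψ = P/(ρg) = 81×1000 / (1000 × 9.81) = 8.26 m.
Total head at well E: h = z + ψ = 14.21 + 8.26 = 22.47 m.
Head difference: h(well D) − h(well E) = 24.21 − 22.47 = 1.74 m.
Hydraulic gradient: i = |Δh| / L = 1.74 / 773.3 = 0.00225.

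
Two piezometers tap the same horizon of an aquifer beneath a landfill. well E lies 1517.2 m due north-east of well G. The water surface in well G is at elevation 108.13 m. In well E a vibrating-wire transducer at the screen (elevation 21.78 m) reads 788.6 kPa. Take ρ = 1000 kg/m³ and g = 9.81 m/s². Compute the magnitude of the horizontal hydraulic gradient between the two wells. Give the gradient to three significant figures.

Total head at well G: h = 108.13 m (water level in the piezometer is the total head).
Pressure head at well E: ψ = P/(ρg) = 788.6×1000 / (1000 × 9.81) = 80.39 m.
Total head at well E: h = z + ψ = 21.78 + 80.39 = 102.17 m.
Head difference: h(well G) − h(well E) = 108.13 − 102.17 = 5.96 m.
Hydraulic gradient: i = |Δh| / L = 5.96 / 1517.2 = 0.00393.

i ≈ 0.00393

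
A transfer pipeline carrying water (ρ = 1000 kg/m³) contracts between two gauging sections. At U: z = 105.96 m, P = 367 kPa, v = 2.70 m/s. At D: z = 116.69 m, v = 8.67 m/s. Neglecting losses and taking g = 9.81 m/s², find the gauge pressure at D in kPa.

Pressure head at U: ψ₁ = P₁/(ρg) = 367×1000 / (1000 × 9.81) = 37.41 m.
Velocity heads: v₁²/2g = 2.70²/19.62 = 0.372 m; v₂²/2g = 8.67²/19.62 = 3.831 m.
Total head H = z₁ + ψ₁ + v₁²/2g = 105.96 + 37.41 + 0.372 = 143.74 m.
ψ₂ = H − z₂ − v₂²/2g = 143.74 − 116.69 − 3.831 = 23.22 m.
P₂ = ρgψ₂ = 1000 × 9.81 × 23.22 ≈ 228 kPa.

P₂ ≈ 228 kPa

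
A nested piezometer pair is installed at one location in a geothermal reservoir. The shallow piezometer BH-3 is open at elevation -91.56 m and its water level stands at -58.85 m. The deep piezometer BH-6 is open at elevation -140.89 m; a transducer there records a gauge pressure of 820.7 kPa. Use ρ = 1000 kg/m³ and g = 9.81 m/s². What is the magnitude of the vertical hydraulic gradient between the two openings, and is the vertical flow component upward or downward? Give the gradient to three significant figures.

|i_v| ≈ 0.0328; vertical flow is upward

Total head at BH-3: h = -58.85 m (water level in the standpipe).
Pressure head at BH-6: ψ = P/(ρg) = 820.7×1000 / (1000 × 9.81) = 83.66 m.
Total head at BH-6: h = z + ψ = -140.89 + 83.66 = -57.23 m.
Δh = h(BH-3) − h(BH-6) = -58.85 − (-57.23) = -1.62 m.
Vertical separation Δz = -91.56 − (-140.89) = 49.33 m.
|i_v| = |Δh| / Δz = 1.62 / 49.33 = 0.0328.
Head is higher in the deep piezometer, so vertical flow is upward (discharge condition).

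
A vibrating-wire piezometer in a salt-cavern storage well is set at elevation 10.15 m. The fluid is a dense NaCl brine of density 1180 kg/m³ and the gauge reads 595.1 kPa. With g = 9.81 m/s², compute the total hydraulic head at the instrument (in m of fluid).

ψ = P/(ρg) = 595.1×1000 / (1180 × 9.81) = 51.41 m.
h = z + ψ = 10.15 + 51.41 = 61.56 m.

h ≈ 61.56 m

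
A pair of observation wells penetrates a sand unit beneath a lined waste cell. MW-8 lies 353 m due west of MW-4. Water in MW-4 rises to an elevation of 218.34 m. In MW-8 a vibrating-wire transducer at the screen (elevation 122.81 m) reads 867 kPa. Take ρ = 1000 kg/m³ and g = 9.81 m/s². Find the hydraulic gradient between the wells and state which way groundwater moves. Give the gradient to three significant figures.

i ≈ 0.0203; groundwater flows toward the west

Total head at MW-4: h = 218.34 m (water level in the piezometer is the total head).
Pressure head at MW-8: ψ = P/(ρg) = 867×1000 / (1000 × 9.81) = 88.38 m.
Total head at MW-8: h = z + ψ = 122.81 + 88.38 = 211.19 m.
Head difference: h(MW-4) − h(MW-8) = 218.34 − 211.19 = 7.15 m.
Hydraulic gradient: i = |Δh| / L = 7.15 / 353 = 0.0203.
Flow is from higher to lower head: from MW-4 toward MW-8, i.e. toward the west.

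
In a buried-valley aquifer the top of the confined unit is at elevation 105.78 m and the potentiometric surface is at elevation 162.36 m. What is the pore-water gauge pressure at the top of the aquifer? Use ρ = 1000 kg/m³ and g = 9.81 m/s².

Pressure head at the aquifer top: ψ = h − z = 162.36 − 105.78 = 56.58 m.
P = ρgψ = 1000 × 9.81 × 56.58 = 555050 Pa ≈ 555 kPa.

P ≈ 555 kPa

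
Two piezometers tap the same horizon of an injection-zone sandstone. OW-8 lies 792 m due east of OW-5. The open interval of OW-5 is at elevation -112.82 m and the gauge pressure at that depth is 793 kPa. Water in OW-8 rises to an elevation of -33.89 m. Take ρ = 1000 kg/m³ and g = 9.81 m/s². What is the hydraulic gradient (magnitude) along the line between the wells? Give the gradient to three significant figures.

i ≈ 0.00241

Pressure head at OW-5: ψ = P/(ρg) = 793×1000 / (1000 × 9.81) = 80.84 m.
Total head at OW-5: h = z + ψ = -112.82 + 80.84 = -31.98 m.
Total head at OW-8: h = -33.89 m (water level in the piezometer is the total head).
Head difference: h(OW-5) − h(OW-8) = -31.98 − (-33.89) = 1.91 m.
Hydraulic gradient: i = |Δh| / L = 1.91 / 792 = 0.00241.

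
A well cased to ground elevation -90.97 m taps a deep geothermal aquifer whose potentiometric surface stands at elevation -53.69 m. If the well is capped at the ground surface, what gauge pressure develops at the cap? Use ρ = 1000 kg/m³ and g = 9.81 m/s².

P ≈ 366 kPa

Head above the cap: Δh = -53.69 − (-90.97) = 37.28 m.
P = ρgΔh = 1000 × 9.81 × 37.28 = 365717 Pa ≈ 366 kPa.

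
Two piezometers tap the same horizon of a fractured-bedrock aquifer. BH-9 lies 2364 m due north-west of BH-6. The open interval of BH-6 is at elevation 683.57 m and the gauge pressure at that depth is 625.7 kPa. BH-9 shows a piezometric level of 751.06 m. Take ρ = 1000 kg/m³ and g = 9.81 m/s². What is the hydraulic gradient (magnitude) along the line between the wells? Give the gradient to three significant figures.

Pressure head at BH-6: ψ = P/(ρg) = 625.7×1000 / (1000 × 9.81) = 63.78 m.
Total head at BH-6: h = z + ψ = 683.57 + 63.78 = 747.35 m.
Total head at BH-9: h = 751.06 m (water level in the piezometer is the total head).
Head difference: h(BH-6) − h(BH-9) = 747.35 − 751.06 = -3.71 m.
Hydraulic gradient: i = |Δh| / L = 3.71 / 2364 = 0.00157.

i ≈ 0.00157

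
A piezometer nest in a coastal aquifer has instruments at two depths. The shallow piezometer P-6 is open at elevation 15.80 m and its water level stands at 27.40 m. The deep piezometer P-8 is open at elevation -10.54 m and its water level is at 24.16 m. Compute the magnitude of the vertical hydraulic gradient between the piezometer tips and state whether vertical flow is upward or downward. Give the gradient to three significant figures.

Total head at P-6: h = 27.40 m (water level in the standpipe).
Total head at P-8: h = 24.16 m.
Δh = h(P-6) − h(P-8) = 27.40 − 24.16 = 3.24 m.
Vertical separation Δz = 15.80 − (-10.54) = 26.34 m.
|i_v| = |Δh| / Δz = 3.24 / 26.34 = 0.123.
Head is higher in the shallow piezometer, so vertical flow is downward (recharge condition).

|i_v| ≈ 0.123; vertical flow is downward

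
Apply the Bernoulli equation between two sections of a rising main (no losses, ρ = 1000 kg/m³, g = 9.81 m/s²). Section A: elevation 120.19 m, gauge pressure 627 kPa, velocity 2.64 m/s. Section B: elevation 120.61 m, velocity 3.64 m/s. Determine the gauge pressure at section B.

Pressure head at A: ψ₁ = P₁/(ρg) = 627×1000 / (1000 × 9.81) = 63.91 m.
Velocity heads: v₁²/2g = 2.64²/19.62 = 0.355 m; v₂²/2g = 3.64²/19.62 = 0.675 m.
Total head H = z₁ + ψ₁ + v₁²/2g = 120.19 + 63.91 + 0.355 = 184.45 m.
ψ₂ = H − z₂ − v₂²/2g = 184.45 − 120.61 − 0.675 = 63.16 m.
P₂ = ρgψ₂ = 1000 × 9.81 × 63.16 ≈ 620 kPa.

P₂ ≈ 620 kPa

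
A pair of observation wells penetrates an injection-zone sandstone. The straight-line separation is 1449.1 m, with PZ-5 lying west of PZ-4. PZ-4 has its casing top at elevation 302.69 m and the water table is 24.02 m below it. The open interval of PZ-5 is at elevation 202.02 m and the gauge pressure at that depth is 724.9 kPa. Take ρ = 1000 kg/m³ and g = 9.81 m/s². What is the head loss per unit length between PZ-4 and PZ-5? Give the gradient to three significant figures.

Total head at PZ-4: h = 302.69 − 24.02 = 278.67 m.
Pressure head at PZ-5: ψ = P/(ρg) = 724.9×1000 / (1000 × 9.81) = 73.89 m.
Total head at PZ-5: h = z + ψ = 202.02 + 73.89 = 275.91 m.
Head difference: h(PZ-4) − h(PZ-5) = 278.67 − 275.91 = 2.76 m.
Hydraulic gradient: i = |Δh| / L = 2.76 / 1449.1 = 0.00190.

i ≈ 0.00190 m/m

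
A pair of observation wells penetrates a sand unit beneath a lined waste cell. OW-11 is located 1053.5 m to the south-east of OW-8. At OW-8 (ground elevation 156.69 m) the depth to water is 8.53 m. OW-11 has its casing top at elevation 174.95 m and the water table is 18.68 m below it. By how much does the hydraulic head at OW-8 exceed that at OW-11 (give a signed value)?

Δh ≈ -8.11 m

Total head at OW-8: h = 156.69 − 8.53 = 148.16 m.
Total head at OW-11: h = 174.95 − 18.68 = 156.27 m.
Head difference: h(OW-8) − h(OW-11) = 148.16 − 156.27 = -8.11 m.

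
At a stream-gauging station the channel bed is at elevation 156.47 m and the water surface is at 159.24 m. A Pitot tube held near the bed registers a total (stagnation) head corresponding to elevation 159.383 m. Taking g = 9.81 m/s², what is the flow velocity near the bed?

Near the bed, under hydrostatic conditions, the piezometric head (z + ψ) equals the free-surface elevation, 159.24 m.
Velocity head = total − piezometric = 159.383 − 159.24 = 0.143 m.
v = √(2g·h_v) = √(2 × 9.81 × 0.143) = 1.68 m/s.

v ≈ 1.68 m/s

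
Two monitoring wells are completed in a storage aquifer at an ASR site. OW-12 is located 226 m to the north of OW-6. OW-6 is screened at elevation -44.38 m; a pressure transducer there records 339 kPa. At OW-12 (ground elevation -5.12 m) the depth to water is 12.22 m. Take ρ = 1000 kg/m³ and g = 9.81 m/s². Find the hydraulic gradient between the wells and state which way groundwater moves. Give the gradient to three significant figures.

Pressure head at OW-6: ψ = P/(ρg) = 339×1000 / (1000 × 9.81) = 34.56 m.
Total head at OW-6: h = z + ψ = -44.38 + 34.56 = -9.82 m.
Total head at OW-12: h = -5.12 − 12.22 = -17.34 m.
Head difference: h(OW-6) − h(OW-12) = -9.82 − (-17.34) = 7.52 m.
Hydraulic gradient: i = |Δh| / L = 7.52 / 226 = 0.0333.
Flow is from higher to lower head: from OW-6 toward OW-12, i.e. toward the north.

i ≈ 0.0333; groundwater flows toward the north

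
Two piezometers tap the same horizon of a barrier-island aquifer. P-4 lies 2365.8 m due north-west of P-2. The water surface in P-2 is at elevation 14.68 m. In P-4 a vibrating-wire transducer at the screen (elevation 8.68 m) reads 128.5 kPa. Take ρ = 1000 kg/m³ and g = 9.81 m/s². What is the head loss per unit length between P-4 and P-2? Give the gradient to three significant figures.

i ≈ 0.00300 m/m

Total head at P-2: h = 14.68 m (water level in the piezometer is the total head).
Pressure head at P-4: ψ = P/(ρg) = 128.5×1000 / (1000 × 9.81) = 13.10 m.
Total head at P-4: h = z + ψ = 8.68 + 13.10 = 21.78 m.
Head difference: h(P-2) − h(P-4) = 14.68 − 21.78 = -7.10 m.
Hydraulic gradient: i = |Δh| / L = 7.10 / 2365.8 = 0.00300.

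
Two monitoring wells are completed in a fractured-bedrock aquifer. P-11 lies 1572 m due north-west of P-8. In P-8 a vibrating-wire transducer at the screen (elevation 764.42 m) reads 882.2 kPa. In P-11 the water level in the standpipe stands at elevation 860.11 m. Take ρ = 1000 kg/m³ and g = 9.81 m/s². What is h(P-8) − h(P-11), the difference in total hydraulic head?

Δh ≈ -5.76 m

Pressure head at P-8: ψ = P/(ρg) = 882.2×1000 / (1000 × 9.81) = 89.93 m.
Total head at P-8: h = z + ψ = 764.42 + 89.93 = 854.35 m.
Total head at P-11: h = 860.11 m (water level in the piezometer is the total head).
Head difference: h(P-8) − h(P-11) = 854.35 − 860.11 = -5.76 m.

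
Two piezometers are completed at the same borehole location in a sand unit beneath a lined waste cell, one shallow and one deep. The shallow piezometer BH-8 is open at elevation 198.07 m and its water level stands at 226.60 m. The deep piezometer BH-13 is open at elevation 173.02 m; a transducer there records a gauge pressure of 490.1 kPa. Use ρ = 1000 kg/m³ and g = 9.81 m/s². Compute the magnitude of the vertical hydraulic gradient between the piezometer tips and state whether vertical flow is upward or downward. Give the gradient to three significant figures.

|i_v| ≈ 0.145; vertical flow is downward

Total head at BH-8: h = 226.60 m (water level in the standpipe).
Pressure head at BH-13: ψ = P/(ρg) = 490.1×1000 / (1000 × 9.81) = 49.96 m.
Total head at BH-13: h = z + ψ = 173.02 + 49.96 = 222.98 m.
Δh = h(BH-8) − h(BH-13) = 226.60 − 222.98 = 3.62 m.
Vertical separation Δz = 198.07 − 173.02 = 25.05 m.
|i_v| = |Δh| / Δz = 3.62 / 25.05 = 0.145.
Head is higher in the shallow piezometer, so vertical flow is downward (recharge condition).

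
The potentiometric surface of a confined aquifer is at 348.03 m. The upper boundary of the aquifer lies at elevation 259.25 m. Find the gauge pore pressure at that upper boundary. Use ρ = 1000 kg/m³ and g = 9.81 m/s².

P ≈ 871 kPa

Pressure head at the aquifer top: ψ = h − z = 348.03 − 259.25 = 88.78 m.
P = ρgψ = 1000 × 9.81 × 88.78 = 870932 Pa ≈ 871 kPa.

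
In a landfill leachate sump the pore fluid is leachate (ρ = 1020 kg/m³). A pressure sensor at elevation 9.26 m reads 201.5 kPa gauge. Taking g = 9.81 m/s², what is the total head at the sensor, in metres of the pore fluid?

h ≈ 29.40 m

ψ = P/(ρg) = 201.5×1000 / (1020 × 9.81) = 20.14 m.
h = z + ψ = 9.26 + 20.14 = 29.40 m.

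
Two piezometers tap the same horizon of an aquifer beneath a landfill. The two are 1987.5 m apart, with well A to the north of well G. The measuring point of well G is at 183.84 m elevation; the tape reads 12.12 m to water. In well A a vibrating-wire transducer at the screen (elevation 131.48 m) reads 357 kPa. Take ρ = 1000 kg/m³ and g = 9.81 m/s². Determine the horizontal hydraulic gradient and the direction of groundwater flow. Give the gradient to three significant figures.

i ≈ 0.00194; groundwater flows toward the north

Total head at well G: h = 183.84 − 12.12 = 171.72 m.
Pressure head at well A: ψ = P/(ρg) = 357×1000 / (1000 × 9.81) = 36.39 m.
Total head at well A: h = z + ψ = 131.48 + 36.39 = 167.87 m.
Head difference: h(well G) − h(well A) = 171.72 − 167.87 = 3.85 m.
Hydraulic gradient: i = |Δh| / L = 3.85 / 1987.5 = 0.00194.
Flow is from higher to lower head: from well G toward well A, i.e. toward the north.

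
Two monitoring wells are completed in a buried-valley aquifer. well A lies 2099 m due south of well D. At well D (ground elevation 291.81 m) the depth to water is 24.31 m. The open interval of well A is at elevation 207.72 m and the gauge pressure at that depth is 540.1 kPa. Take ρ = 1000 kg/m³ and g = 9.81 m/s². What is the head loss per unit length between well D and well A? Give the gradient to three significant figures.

Total head at well D: h = 291.81 − 24.31 = 267.50 m.
Pressure head at well A: ψ = P/(ρg) = 540.1×1000 / (1000 × 9.81) = 55.06 m.
Total head at well A: h = z + ψ = 207.72 + 55.06 = 262.78 m.
Head difference: h(well D) − h(well A) = 267.50 − 262.78 = 4.72 m.
Hydraulic gradient: i = |Δh| / L = 4.72 / 2099 = 0.00225.

i ≈ 0.00225 m/m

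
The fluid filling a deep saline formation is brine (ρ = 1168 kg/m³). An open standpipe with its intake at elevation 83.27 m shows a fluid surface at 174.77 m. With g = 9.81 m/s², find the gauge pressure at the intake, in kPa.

Pressure head ψ = h − z = 174.77 − 83.27 = 91.50 m.
P = ρgψ = 1168 × 9.81 × 91.50 = 1048414 Pa ≈ 1050 kPa.

P ≈ 1050 kPa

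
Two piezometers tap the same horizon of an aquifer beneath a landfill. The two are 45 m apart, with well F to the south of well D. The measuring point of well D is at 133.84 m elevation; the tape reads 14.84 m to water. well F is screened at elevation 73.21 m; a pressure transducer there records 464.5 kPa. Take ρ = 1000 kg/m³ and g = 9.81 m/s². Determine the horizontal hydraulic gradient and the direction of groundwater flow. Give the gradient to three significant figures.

i ≈ 0.0347; groundwater flows toward the north

Total head at well D: h = 133.84 − 14.84 = 119.00 m.
Pressure head at well F: ψ = P/(ρg) = 464.5×1000 / (1000 × 9.81) = 47.35 m.
Total head at well F: h = z + ψ = 73.21 + 47.35 = 120.56 m.
Head difference: h(well D) − h(well F) = 119.00 − 120.56 = -1.56 m.
Hydraulic gradient: i = |Δh| / L = 1.56 / 45 = 0.0347.
Flow is from higher to lower head: from well F toward well D, i.e. toward the north.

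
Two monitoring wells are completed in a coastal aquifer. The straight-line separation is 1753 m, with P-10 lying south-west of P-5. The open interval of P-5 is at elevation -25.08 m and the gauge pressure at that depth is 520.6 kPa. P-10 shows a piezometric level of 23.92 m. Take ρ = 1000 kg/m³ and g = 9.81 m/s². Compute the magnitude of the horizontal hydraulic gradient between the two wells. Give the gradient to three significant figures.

Pressure head at P-5: ψ = P/(ρg) = 520.6×1000 / (1000 × 9.81) = 53.07 m.
Total head at P-5: h = z + ψ = -25.08 + 53.07 = 27.99 m.
Total head at P-10: h = 23.92 m (water level in the piezometer is the total head).
Head difference: h(P-5) − h(P-10) = 27.99 − 23.92 = 4.07 m.
Hydraulic gradient: i = |Δh| / L = 4.07 / 1753 = 0.00232.

i ≈ 0.00232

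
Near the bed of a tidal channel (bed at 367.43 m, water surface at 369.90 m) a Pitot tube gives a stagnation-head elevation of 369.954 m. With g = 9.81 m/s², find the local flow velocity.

v ≈ 1.03 m/s

Near the bed, under hydrostatic conditions, the piezometric head (z + ψ) equals the free-surface elevation, 369.90 m.
Velocity head = total − piezometric = 369.954 − 369.90 = 0.054 m.
v = √(2g·h_v) = √(2 × 9.81 × 0.054) = 1.03 m/s.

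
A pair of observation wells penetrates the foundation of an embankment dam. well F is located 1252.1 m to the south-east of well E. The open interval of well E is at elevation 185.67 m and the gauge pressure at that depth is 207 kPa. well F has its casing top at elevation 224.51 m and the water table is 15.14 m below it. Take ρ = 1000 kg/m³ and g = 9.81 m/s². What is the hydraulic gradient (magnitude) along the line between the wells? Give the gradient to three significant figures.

i ≈ 0.00208

Pressure head at well E: ψ = P/(ρg) = 207×1000 / (1000 × 9.81) = 21.10 m.
Total head at well E: h = z + ψ = 185.67 + 21.10 = 206.77 m.
Total head at well F: h = 224.51 − 15.14 = 209.37 m.
Head difference: h(well E) − h(well F) = 206.77 − 209.37 = -2.60 m.
Hydraulic gradient: i = |Δh| / L = 2.60 / 1252.1 = 0.00208.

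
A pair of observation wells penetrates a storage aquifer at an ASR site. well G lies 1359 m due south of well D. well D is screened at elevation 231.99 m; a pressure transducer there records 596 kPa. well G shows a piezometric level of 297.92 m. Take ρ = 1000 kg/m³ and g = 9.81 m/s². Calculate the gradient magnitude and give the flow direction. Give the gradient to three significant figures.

Pressure head at well D: ψ = P/(ρg) = 596×1000 / (1000 × 9.81) = 60.75 m.
Total head at well D: h = z + ψ = 231.99 + 60.75 = 292.74 m.
Total head at well G: h = 297.92 m (water level in the piezometer is the total head).
Head difference: h(well D) − h(well G) = 292.74 − 297.92 = -5.18 m.
Hydraulic gradient: i = |Δh| / L = 5.18 / 1359 = 0.00381.
Flow is from higher to lower head: from well G toward well D, i.e. toward the north.

i ≈ 0.00381; groundwater flows toward the north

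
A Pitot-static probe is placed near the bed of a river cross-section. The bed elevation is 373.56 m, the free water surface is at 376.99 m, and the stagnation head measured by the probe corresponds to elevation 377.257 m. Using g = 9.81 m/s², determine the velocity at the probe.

v ≈ 2.29 m/s

Near the bed, under hydrostatic conditions, the piezometric head (z + ψ) equals the free-surface elevation, 376.99 m.
Velocity head = total − piezometric = 377.257 − 376.99 = 0.267 m.
v = √(2g·h_v) = √(2 × 9.81 × 0.267) = 2.29 m/s.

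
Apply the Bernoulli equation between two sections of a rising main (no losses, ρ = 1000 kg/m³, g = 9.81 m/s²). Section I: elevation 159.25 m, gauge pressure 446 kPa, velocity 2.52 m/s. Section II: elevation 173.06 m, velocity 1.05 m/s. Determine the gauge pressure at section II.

Pressure head at I: ψ₁ = P₁/(ρg) = 446×1000 / (1000 × 9.81) = 45.46 m.
Velocity heads: v₁²/2g = 2.52²/19.62 = 0.324 m; v₂²/2g = 1.05²/19.62 = 0.056 m.
Total head H = z₁ + ψ₁ + v₁²/2g = 159.25 + 45.46 + 0.324 = 205.03 m.
ψ₂ = H − z₂ − v₂²/2g = 205.03 − 173.06 − 0.056 = 31.91 m.
P₂ = ρgψ₂ = 1000 × 9.81 × 31.91 ≈ 313 kPa.

P₂ ≈ 313 kPa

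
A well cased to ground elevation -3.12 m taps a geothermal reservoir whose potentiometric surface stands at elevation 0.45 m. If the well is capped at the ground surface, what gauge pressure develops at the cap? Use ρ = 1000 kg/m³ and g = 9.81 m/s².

Head above the cap: Δh = 0.45 − (-3.12) = 3.57 m.
P = ρgΔh = 1000 × 9.81 × 3.57 = 35022 Pa ≈ 35.0 kPa.

P ≈ 35.0 kPa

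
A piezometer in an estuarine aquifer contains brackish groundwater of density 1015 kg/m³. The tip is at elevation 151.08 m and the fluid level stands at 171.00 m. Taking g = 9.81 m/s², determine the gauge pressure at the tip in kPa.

P ≈ 198 kPa

Pressure head ψ = h − z = 171.00 − 151.08 = 19.92 m.
P = ρgψ = 1015 × 9.81 × 19.92 = 198346 Pa ≈ 198 kPa.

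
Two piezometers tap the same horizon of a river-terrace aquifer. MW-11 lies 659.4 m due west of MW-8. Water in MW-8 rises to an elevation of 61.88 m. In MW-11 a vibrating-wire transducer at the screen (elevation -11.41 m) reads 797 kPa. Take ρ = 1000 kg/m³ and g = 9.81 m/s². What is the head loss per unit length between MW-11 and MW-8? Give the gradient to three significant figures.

Total head at MW-8: h = 61.88 m (water level in the piezometer is the total head).
Pressure head at MW-11: ψ = P/(ρg) = 797×1000 / (1000 × 9.81) = 81.24 m.
Total head at MW-11: h = z + ψ = -11.41 + 81.24 = 69.83 m.
Head difference: h(MW-8) − h(MW-11) = 61.88 − 69.83 = -7.95 m.
Hydraulic gradient: i = |Δh| / L = 7.95 / 659.4 = 0.0121.

i ≈ 0.0121 m/m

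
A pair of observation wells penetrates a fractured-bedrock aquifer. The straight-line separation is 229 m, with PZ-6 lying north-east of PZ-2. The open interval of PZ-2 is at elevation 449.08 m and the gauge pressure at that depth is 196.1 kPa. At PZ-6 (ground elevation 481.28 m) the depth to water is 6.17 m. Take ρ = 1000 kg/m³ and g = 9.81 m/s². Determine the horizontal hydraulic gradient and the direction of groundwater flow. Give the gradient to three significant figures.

Pressure head at PZ-2: ψ = P/(ρg) = 196.1×1000 / (1000 × 9.81) = 19.99 m.
Total head at PZ-2: h = z + ψ = 449.08 + 19.99 = 469.07 m.
Total head at PZ-6: h = 481.28 − 6.17 = 475.11 m.
Head difference: h(PZ-2) − h(PZ-6) = 469.07 − 475.11 = -6.04 m.
Hydraulic gradient: i = |Δh| / L = 6.04 / 229 = 0.0264.
Flow is from higher to lower head: from PZ-6 toward PZ-2, i.e. toward the south-west.

i ≈ 0.0264; groundwater flows toward the south-west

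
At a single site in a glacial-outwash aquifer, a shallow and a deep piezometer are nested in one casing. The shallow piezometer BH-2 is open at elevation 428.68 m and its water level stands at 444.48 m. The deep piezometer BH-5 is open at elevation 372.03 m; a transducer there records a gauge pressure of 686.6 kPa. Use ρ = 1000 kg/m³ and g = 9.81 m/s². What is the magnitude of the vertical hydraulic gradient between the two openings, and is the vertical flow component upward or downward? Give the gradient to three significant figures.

|i_v| ≈ 0.0434; vertical flow is downward

Total head at BH-2: h = 444.48 m (water level in the standpipe).
Pressure head at BH-5: ψ = P/(ρg) = 686.6×1000 / (1000 × 9.81) = 69.99 m.
Total head at BH-5: h = z + ψ = 372.03 + 69.99 = 442.02 m.
Δh = h(BH-2) − h(BH-5) = 444.48 − 442.02 = 2.46 m.
Vertical separation Δz = 428.68 − 372.03 = 56.65 m.
|i_v| = |Δh| / Δz = 2.46 / 56.65 = 0.0434.
Head is higher in the shallow piezometer, so vertical flow is downward (recharge condition).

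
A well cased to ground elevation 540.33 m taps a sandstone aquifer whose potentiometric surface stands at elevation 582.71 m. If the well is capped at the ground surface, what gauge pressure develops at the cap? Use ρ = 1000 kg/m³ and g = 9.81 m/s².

P ≈ 416 kPa

Head above the cap: Δh = 582.71 − 540.33 = 42.38 m.
P = ρgΔh = 1000 × 9.81 × 42.38 = 415748 Pa ≈ 416 kPa.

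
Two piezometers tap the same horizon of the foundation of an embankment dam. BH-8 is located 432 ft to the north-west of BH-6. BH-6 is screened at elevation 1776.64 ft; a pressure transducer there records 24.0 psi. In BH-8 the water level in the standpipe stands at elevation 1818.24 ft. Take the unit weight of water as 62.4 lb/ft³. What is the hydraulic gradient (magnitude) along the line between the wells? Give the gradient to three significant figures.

i ≈ 0.0319

Pressure head at BH-6: ψ = 144·P/γ = 144 × 24.0 / 62.4 = 55.38 ft.
Total head at BH-6: h = z + ψ = 1776.64 + 55.38 = 1832.02 ft.
Total head at BH-8: h = 1818.24 ft (water level in the piezometer is the total head).
Head difference: h(BH-6) − h(BH-8) = 1832.02 − 1818.24 = 13.78 ft.
Hydraulic gradient: i = |Δh| / L = 13.78 / 432 = 0.0319.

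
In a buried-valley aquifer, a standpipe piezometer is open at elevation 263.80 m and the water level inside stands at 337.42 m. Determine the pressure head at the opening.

Total head h = 337.42 m (the water-surface elevation in the piezometer).
Pressure head ψ = h − z = 337.42 − 263.80 = 73.62 m.

ψ ≈ 73.62 m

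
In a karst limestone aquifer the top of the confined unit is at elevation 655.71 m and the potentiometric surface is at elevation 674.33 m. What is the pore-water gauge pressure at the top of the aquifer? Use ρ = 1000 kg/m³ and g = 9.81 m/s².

Pressure head at the aquifer top: ψ = h − z = 674.33 − 655.71 = 18.62 m.
P = ρgψ = 1000 × 9.81 × 18.62 = 182662 Pa ≈ 183 kPa.

P ≈ 183 kPa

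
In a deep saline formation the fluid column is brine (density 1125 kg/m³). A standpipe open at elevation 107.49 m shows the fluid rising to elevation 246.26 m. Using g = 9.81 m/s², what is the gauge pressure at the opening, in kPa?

Pressure head ψ = h − z = 246.26 − 107.49 = 138.77 m.
P = ρgψ = 1125 × 9.81 × 138.77 = 1531500 Pa ≈ 1530 kPa.

P ≈ 1530 kPa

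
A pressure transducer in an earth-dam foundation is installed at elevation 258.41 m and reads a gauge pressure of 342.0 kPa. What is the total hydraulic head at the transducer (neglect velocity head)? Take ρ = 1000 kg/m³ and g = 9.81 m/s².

h ≈ 293.27 m

ψ = P/(ρg) = 342.0×1000 / (1000 × 9.81) = 34.86 m.
h = z + ψ = 258.41 + 34.86 = 293.27 m.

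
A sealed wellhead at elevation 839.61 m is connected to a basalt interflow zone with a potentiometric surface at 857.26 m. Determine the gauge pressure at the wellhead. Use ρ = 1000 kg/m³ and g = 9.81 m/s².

P ≈ 173 kPa

Head above the cap: Δh = 857.26 − 839.61 = 17.65 m.
P = ρgΔh = 1000 × 9.81 × 17.65 = 173146 Pa ≈ 173 kPa.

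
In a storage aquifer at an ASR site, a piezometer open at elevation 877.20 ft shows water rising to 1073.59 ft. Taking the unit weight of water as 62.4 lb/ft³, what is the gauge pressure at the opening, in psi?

Pressure head ψ = h − z = 1073.59 − 877.20 = 196.39 ft.
P = γ·ψ / 144 = 62.4 × 196.39 / 144 = 85.1 psi.

P ≈ 85.1 psi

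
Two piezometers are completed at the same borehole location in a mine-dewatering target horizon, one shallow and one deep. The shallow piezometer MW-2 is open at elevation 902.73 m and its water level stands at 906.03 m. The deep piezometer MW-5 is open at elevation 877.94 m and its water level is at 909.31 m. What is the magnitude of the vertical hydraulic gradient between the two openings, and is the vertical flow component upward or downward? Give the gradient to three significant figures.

Total head at MW-2: h = 906.03 m (water level in the standpipe).
Total head at MW-5: h = 909.31 m.
Δh = h(MW-2) − h(MW-5) = 906.03 − 909.31 = -3.28 m.
Vertical separation Δz = 902.73 − 877.94 = 24.79 m.
|i_v| = |Δh| / Δz = 3.28 / 24.79 = 0.132.
Head is higher in the deep piezometer, so vertical flow is upward (discharge condition).

|i_v| ≈ 0.132; vertical flow is upward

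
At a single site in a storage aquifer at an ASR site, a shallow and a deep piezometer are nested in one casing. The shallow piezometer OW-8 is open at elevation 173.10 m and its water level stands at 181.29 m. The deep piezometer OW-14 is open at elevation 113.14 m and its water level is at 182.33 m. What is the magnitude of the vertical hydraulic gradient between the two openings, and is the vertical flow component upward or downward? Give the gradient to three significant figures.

|i_v| ≈ 0.0173; vertical flow is upward

Total head at OW-8: h = 181.29 m (water level in the standpipe).
Total head at OW-14: h = 182.33 m.
Δh = h(OW-8) − h(OW-14) = 181.29 − 182.33 = -1.04 m.
Vertical separation Δz = 173.10 − 113.14 = 59.96 m.
|i_v| = |Δh| / Δz = 1.04 / 59.96 = 0.0173.
Head is higher in the deep piezometer, so vertical flow is upward (discharge condition).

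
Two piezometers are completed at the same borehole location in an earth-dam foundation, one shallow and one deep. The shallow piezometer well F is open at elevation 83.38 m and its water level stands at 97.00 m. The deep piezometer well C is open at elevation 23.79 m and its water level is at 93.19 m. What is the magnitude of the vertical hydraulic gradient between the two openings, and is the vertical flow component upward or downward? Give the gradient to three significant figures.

Total head at well F: h = 97.00 m (water level in the standpipe).
Total head at well C: h = 93.19 m.
Δh = h(well F) − h(well C) = 97.00 − 93.19 = 3.81 m.
Vertical separation Δz = 83.38 − 23.79 = 59.59 m.
|i_v| = |Δh| / Δz = 3.81 / 59.59 = 0.0639.
Head is higher in the shallow piezometer, so vertical flow is downward (recharge condition).

|i_v| ≈ 0.0639; vertical flow is downward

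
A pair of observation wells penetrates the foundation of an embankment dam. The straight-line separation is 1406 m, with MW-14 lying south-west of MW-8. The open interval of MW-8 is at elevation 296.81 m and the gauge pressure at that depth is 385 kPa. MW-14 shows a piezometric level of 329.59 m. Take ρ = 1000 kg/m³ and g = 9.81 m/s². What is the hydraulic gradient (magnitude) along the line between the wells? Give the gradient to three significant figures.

i ≈ 0.00460

Pressure head at MW-8: ψ = P/(ρg) = 385×1000 / (1000 × 9.81) = 39.25 m.
Total head at MW-8: h = z + ψ = 296.81 + 39.25 = 336.06 m.
Total head at MW-14: h = 329.59 m (water level in the piezometer is the total head).
Head difference: h(MW-8) − h(MW-14) = 336.06 − 329.59 = 6.47 m.
Hydraulic gradient: i = |Δh| / L = 6.47 / 1406 = 0.00460.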